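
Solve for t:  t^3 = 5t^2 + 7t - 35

Rearrange: t^3 - 5t^2 - 7t + 35 = 0.
Possible rational roots are divisors of 35. Testing t = 5 gives 0, so (t - 5) is a factor.
Divide: t^3 - 5t^2 - 7t + 35 = (t - 5)(t^2 - 7).
Apply the quadratic formula to t^2 - 7 = 0: t = (0 +/- sqrt(28))/2, i.e. t ~= 2.6458 or t ~= -2.6458.

t = -2.6458 or t = 2.6458 or t = 5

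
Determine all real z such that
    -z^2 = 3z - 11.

z = -5.1401 or z = 2.1401

Rearrange to standard form: -z^2 - 3z + 11 = 0.
Discriminant: (-3)^2 - 4*(-1)*11 = 53.
Quadratic formula: z = (3 +/- sqrt(53)) / (-2).
So z = -sqrt(53)/2 - 3/2 ~= -5.1401 or z = -3/2 + sqrt(53)/2 ~= 2.1401.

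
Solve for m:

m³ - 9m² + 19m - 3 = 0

m = 0.1716 or m = 3 or m = 5.8284

Possible rational roots are divisors of -3. Testing m = 3 gives 0, so (m - 3) is a factor.
Divide: m³ - 9m² + 19m - 3 = (m - 3)(m² - 6m + 1).
Apply the quadratic formula to m² - 6m + 1 = 0: m = (6 ± √32)/2, i.e. m ≈ 5.8284 or m ≈ 0.1716.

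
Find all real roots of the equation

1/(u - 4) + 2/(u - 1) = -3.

u = 0.2679 or u = 3.7321

Multiply both sides by (u - 4)(u - 1):
(u - 1) + 2(u - 4) = -3(u - 4)(u - 1).
Expand and collect terms: -3u² + 12u - 3 = 0.
By the quadratic formula, u = (-12 ± √108) / -6, so u ≈ 0.2679 or u ≈ 3.7321.
Neither value makes a denominator zero (u ≠ 4, u ≠ 1), so both are valid.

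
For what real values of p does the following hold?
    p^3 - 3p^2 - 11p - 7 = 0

p = -1.3166 or p = -1 or p = 5.3166

Possible rational roots are divisors of -7. Testing p = -1 gives 0, so (p + 1) is a factor.
Divide: p^3 - 3p^2 - 11p - 7 = (p + 1)(p^2 - 4p - 7).
Apply the quadratic formula to p^2 - 4p - 7 = 0: p = (4 +/- sqrt(44))/2, i.e. p ~= 5.3166 or p ~= -1.3166.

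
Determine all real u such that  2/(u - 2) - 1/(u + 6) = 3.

u = -6.3086 or u = 2.6419

Multiply both sides by (u - 2)(u + 6):
2(u + 6) - (u - 2) = 3(u - 2)(u + 6).
Expand and collect terms: 3u^2 + 11u - 50 = 0.
By the quadratic formula, u = (-11 +/- sqrt(721)) / 6, so u ~= 2.6419 or u ~= -6.3086.
Neither value makes a denominator zero (u != 2, u != -6), so both are valid.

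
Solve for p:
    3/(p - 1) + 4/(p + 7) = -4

p = -8.0899 or p = 0.3399

Multiply both sides by (p - 1)(p + 7):
3(p + 7) + 4(p - 1) = -4(p - 1)(p + 7).
Expand and collect terms: -4p² - 31p + 11 = 0.
By the quadratic formula, p = (31 ± √1137) / -8, so p ≈ -8.0899 or p ≈ 0.3399.
Neither value makes a denominator zero (p ≠ 1, p ≠ -7), so both are valid.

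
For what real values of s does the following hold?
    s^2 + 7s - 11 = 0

Discriminant: (7)^2 - 4*1*(-11) = 93.
Quadratic formula: s = (-7 +/- sqrt(93)) / 2.
So s = -7/2 + sqrt(93)/2 ~= 1.3218 or s = -sqrt(93)/2 - 7/2 ~= -8.3218.

s = -8.3218 or s = 1.3218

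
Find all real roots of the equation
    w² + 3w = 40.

w = -8 or w = 5

Bring every term to one side: w² + 3w - 40 = 0.
Factor: (w - 5)(w + 8) = 0.
So w = 5 or w = -8.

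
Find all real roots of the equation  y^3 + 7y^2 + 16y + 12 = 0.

Possible rational roots are divisors of 12. Testing y = -3 gives 0, so (y + 3) is a factor.
Divide: y^3 + 7y^2 + 16y + 12 = (y + 3)(y^2 + 4y + 4).
The quadratic has the repeated root y = -2.

y = -3 or y = -2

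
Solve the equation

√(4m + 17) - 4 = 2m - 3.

m = 2

Isolate the radical: √(4m + 17) = 2m + 1.
Square both sides: 4m + 17 = (2m + 1)².
Expand and rearrange: 4m² - 16 = 0.
Solving gives m = 2 or m = -2.
Check each candidate in the original equation:
  m = 2: √(25) = 5, while 2m + 1 = 5 — valid.
  m = -2: √(9) = 3, while 2m + 1 = -3 — extraneous.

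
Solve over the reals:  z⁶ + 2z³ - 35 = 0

Let u = z³. The equation becomes u² + 2u - 35 = 0.
Factor: (u - 5)(u + 7) = 0, so u = 5 or u = -7.
z³ = 5 gives z = ∛(5) ≈ 1.71.
z³ = -7 gives z = -∛(7) ≈ -1.9129.

z = -1.9129 or z = 1.71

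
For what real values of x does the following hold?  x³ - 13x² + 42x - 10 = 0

Possible rational roots are divisors of -10. Testing x = 5 gives 0, so (x - 5) is a factor.
Divide: x³ - 13x² + 42x - 10 = (x - 5)(x² - 8x + 2).
Apply the quadratic formula to x² - 8x + 2 = 0: x = (8 ± √56)/2, i.e. x ≈ 7.7417 or x ≈ 0.2583.

x = 0.2583 or x = 5 or x = 7.7417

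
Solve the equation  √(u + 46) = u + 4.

Square both sides: u + 46 = (u + 4)².
Expand and rearrange: u² + 7u - 30 = 0.
Solving gives u = 3 or u = -10.
Check each candidate in the original equation:
  u = 3: √(49) = 7, while u + 4 = 7 — valid.
  u = -10: √(36) = 6, while u + 4 = -6 — extraneous.

u = 3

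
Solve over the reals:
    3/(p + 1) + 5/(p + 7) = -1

Multiply both sides by (p + 1)(p + 7):
3(p + 7) + 5(p + 1) = -(p + 1)(p + 7).
Expand and collect terms: -p² - 16p - 33 = 0.
By the quadratic formula, p = (16 ± √124) / -2, so p ≈ -13.5678 or p ≈ -2.4322.
Neither value makes a denominator zero (p ≠ -1, p ≠ -7), so both are valid.

p = -13.5678 or p = -2.4322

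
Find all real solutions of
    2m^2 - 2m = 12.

Bring every term to one side: 2m^2 - 2m - 12 = 0.
Factor: 2(m + 2)(m - 3) = 0.
So m = -2 or m = 3.

m = -2 or m = 3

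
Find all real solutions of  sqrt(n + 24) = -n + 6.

n = 1

Square both sides: n + 24 = (-n + 6)^2.
Expand and rearrange: n^2 - 13n + 12 = 0.
Solving gives n = 12 or n = 1.
Check each candidate in the original equation:
  n = 12: sqrt(36) = 6, while -n + 6 = -6 — extraneous.
  n = 1: sqrt(25) = 5, while -n + 6 = 5 — valid.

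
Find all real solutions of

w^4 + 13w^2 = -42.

Let u = w^2. The equation becomes u^2 + 13u + 42 = 0.
Factor: (u + 7)(u + 6) = 0, so u = -7 or u = -6.
w^2 = -7 < 0 has no real solution.
w^2 = -6 < 0 has no real solution.

No real solutions.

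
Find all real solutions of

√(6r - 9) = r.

Square both sides: 6r - 9 = (r)².
Expand and rearrange: r² - 6r + 9 = 0.
This gives the repeated root r = 3.
Check in the original equation:
  r = 3: √(9) = 3, while r = 3 — valid.

r = 3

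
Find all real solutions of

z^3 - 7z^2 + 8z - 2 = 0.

Possible rational roots are divisors of -2. Testing z = 1 gives 0, so (z - 1) is a factor.
Divide: z^3 - 7z^2 + 8z - 2 = (z - 1)(z^2 - 6z + 2).
Apply the quadratic formula to z^2 - 6z + 2 = 0: z = (6 +/- sqrt(28))/2, i.e. z ~= 5.6458 or z ~= 0.3542.

z = 0.3542 or z = 1 or z = 5.6458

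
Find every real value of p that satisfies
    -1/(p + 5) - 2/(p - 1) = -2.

Multiply both sides by (p + 5)(p - 1):
-(p - 1) - 2(p + 5) = -2(p + 5)(p - 1).
Expand and collect terms: -2p^2 - 5p + 19 = 0.
By the quadratic formula, p = (5 +/- sqrt(177)) / -4, so p ~= -4.576 or p ~= 2.076.
Neither value makes a denominator zero (p != -5, p != 1), so both are valid.

p = -4.576 or p = 2.076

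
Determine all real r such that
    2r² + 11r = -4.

Rearrange to standard form: 2r² + 11r + 4 = 0.
Discriminant: (11)² − 4·2·4 = 89.
Quadratic formula: r = (-11 ± √89) / 4.
So r = -11/4 + √(89)/4 ≈ -0.3915 or r = -11/4 - √(89)/4 ≈ -5.1085.

r = -5.1085 or r = -0.3915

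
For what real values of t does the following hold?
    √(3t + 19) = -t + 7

t = 2

Square both sides: 3t + 19 = (-t + 7)².
Expand and rearrange: t² - 17t + 30 = 0.
Solving gives t = 15 or t = 2.
Check each candidate in the original equation:
  t = 15: √(64) = 8, while -t + 7 = -8 — extraneous.
  t = 2: √(25) = 5, while -t + 7 = 5 — valid.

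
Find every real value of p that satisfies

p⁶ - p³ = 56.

Let u = p³. The equation becomes u² - u - 56 = 0.
Factor: (u + 7)(u - 8) = 0, so u = -7 or u = 8.
p³ = -7 gives p = -∛(7) ≈ -1.9129.
p³ = 8 gives p = 2.

p = -1.9129 or p = 2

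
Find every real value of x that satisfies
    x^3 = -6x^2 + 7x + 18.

Rearrange: x^3 + 6x^2 - 7x - 18 = 0.
Possible rational roots are divisors of -18. Testing x = 2 gives 0, so (x - 2) is a factor.
Divide: x^3 + 6x^2 - 7x - 18 = (x - 2)(x^2 + 8x + 9).
Apply the quadratic formula to x^2 + 8x + 9 = 0: x = (-8 +/- sqrt(28))/2, i.e. x ~= -1.3542 or x ~= -6.6458.

x = -6.6458 or x = -1.3542 or x = 2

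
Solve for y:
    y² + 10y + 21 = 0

Factor: (y + 3)(y + 7) = 0.
So y = -3 or y = -7.

y = -7 or y = -3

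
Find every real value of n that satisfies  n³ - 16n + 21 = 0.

Possible rational roots are divisors of 21. Testing n = 3 gives 0, so (n - 3) is a factor.
Divide: n³ - 16n + 21 = (n - 3)(n² + 3n - 7).
Apply the quadratic formula to n² + 3n - 7 = 0: n = (-3 ± √37)/2, i.e. n ≈ 1.5414 or n ≈ -4.5414.

n = -4.5414 or n = 1.5414 or n = 3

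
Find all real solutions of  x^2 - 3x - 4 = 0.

x = -1 or x = 4

Factor: (x - 4)(x + 1) = 0.
So x = 4 or x = -1.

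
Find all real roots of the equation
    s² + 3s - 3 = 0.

s = -3.7913 or s = 0.7913

Discriminant: (3)² − 4·1·(-3) = 21.
Quadratic formula: s = (-3 ± √21) / 2.
So s = -3/2 + √(21)/2 ≈ 0.7913 or s = -√(21)/2 - 3/2 ≈ -3.7913.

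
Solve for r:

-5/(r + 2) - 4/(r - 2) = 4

Multiply both sides by (r + 2)(r - 2):
-5(r - 2) - 4(r + 2) = 4(r + 2)(r - 2).
Expand and collect terms: 4r^2 + 9r - 18 = 0.
By the quadratic formula, r = (-9 +/- sqrt(369)) / 8, so r ~= 1.2762 or r ~= -3.5262.
Neither value makes a denominator zero (r != -2, r != 2), so both are valid.

r = -3.5262 or r = 1.2762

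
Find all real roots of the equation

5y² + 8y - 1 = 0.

y = -1.7165 or y = 0.1165

Discriminant: (8)² − 4·5·(-1) = 84.
Quadratic formula: y = (-8 ± √84) / 10.
So y = -4/5 + √(21)/5 ≈ 0.1165 or y = -√(21)/5 - 4/5 ≈ -1.7165.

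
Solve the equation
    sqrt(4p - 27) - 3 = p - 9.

Isolate the radical: sqrt(4p - 27) = p - 6.
Square both sides: 4p - 27 = (p - 6)^2.
Expand and rearrange: p^2 - 16p + 63 = 0.
Solving gives p = 9 or p = 7.
Check each candidate in the original equation:
  p = 9: sqrt(9) = 3, while p - 6 = 3 — valid.
  p = 7: sqrt(1) = 1, while p - 6 = 1 — valid.

p = 7 or p = 9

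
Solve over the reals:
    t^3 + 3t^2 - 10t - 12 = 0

t = -4.6056 or t = -1 or t = 2.6056

Possible rational roots are divisors of -12. Testing t = -1 gives 0, so (t + 1) is a factor.
Divide: t^3 + 3t^2 - 10t - 12 = (t + 1)(t^2 + 2t - 12).
Apply the quadratic formula to t^2 + 2t - 12 = 0: t = (-2 +/- sqrt(52))/2, i.e. t ~= 2.6056 or t ~= -4.6056.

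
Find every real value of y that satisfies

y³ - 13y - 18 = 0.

y = -2.1623 or y = -2 or y = 4.1623

Possible rational roots are divisors of -18. Testing y = -2 gives 0, so (y + 2) is a factor.
Divide: y³ - 13y - 18 = (y + 2)(y² - 2y - 9).
Apply the quadratic formula to y² - 2y - 9 = 0: y = (2 ± √40)/2, i.e. y ≈ 4.1623 or y ≈ -2.1623.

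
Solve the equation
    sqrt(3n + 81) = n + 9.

n = 0

Square both sides: 3n + 81 = (n + 9)^2.
Expand and rearrange: n^2 + 15n = 0.
Solving gives n = 0 or n = -15.
Check each candidate in the original equation:
  n = 0: sqrt(81) = 9, while n + 9 = 9 — valid.
  n = -15: sqrt(36) = 6, while n + 9 = -6 — extraneous.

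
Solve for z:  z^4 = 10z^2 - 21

z = -2.6458 or z = -1.7321 or z = 1.7321 or z = 2.6458

Let u = z^2. The equation becomes u^2 - 10u + 21 = 0.
Factor: (u - 7)(u - 3) = 0, so u = 7 or u = 3.
z^2 = 7 gives z = +/-sqrt(7) ~= +/-2.6458.
z^2 = 3 gives z = +/-sqrt(3) ~= +/-1.7321.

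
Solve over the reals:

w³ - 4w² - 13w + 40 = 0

Possible rational roots are divisors of 40. Testing w = 5 gives 0, so (w - 5) is a factor.
Divide: w³ - 4w² - 13w + 40 = (w - 5)(w² + w - 8).
Apply the quadratic formula to w² + w - 8 = 0: w = (-1 ± √33)/2, i.e. w ≈ 2.3723 or w ≈ -3.3723.

w = -3.3723 or w = 2.3723 or w = 5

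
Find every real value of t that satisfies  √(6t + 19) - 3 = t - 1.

t = 5

Isolate the radical: √(6t + 19) = t + 2.
Square both sides: 6t + 19 = (t + 2)².
Expand and rearrange: t² - 2t - 15 = 0.
Solving gives t = 5 or t = -3.
Check each candidate in the original equation:
  t = 5: √(49) = 7, while t + 2 = 7 — valid.
  t = -3: √(1) = 1, while t + 2 = -1 — extraneous.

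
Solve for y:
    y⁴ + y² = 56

y = -2.6458 or y = 2.6458

Let u = y². The equation becomes u² + u - 56 = 0.
Factor: (u + 8)(u - 7) = 0, so u = -8 or u = 7.
y² = -8 < 0 has no real solution.
y² = 7 gives y = ±√(7) ≈ ±2.6458.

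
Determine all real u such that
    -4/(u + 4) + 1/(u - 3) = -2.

u = -1.7656 or u = 2.2656

Multiply both sides by (u + 4)(u - 3):
-4(u - 3) + (u + 4) = -2(u + 4)(u - 3).
Expand and collect terms: -2u^2 + u + 8 = 0.
By the quadratic formula, u = (-1 +/- sqrt(65)) / -4, so u ~= -1.7656 or u ~= 2.2656.
Neither value makes a denominator zero (u != -4, u != 3), so both are valid.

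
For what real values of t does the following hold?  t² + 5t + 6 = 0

Factor: (t + 3)(t + 2) = 0.
So t = -3 or t = -2.

t = -3 or t = -2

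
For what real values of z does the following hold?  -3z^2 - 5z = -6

z = -2.4748 or z = 0.8081

Rearrange to standard form: -3z^2 - 5z + 6 = 0.
Discriminant: (-5)^2 - 4*(-3)*6 = 97.
Quadratic formula: z = (5 +/- sqrt(97)) / (-6).
So z = -sqrt(97)/6 - 5/6 ~= -2.4748 or z = -5/6 + sqrt(97)/6 ~= 0.8081.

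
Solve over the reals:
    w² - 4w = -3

Bring every term to one side: w² - 4w + 3 = 0.
Factor: (w - 1)(w - 3) = 0.
So w = 1 or w = 3.

w = 1 or w = 3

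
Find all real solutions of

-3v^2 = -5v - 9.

v = -1.0888 or v = 2.7554

Rearrange to standard form: -3v^2 + 5v + 9 = 0.
Discriminant: (5)^2 - 4*(-3)*9 = 133.
Quadratic formula: v = (-5 +/- sqrt(133)) / (-6).
So v = 5/6 - sqrt(133)/6 ~= -1.0888 or v = 5/6 + sqrt(133)/6 ~= 2.7554.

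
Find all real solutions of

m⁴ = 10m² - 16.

m = -2.8284 or m = -1.4142 or m = 1.4142 or m = 2.8284

Let u = m². The equation becomes u² - 10u + 16 = 0.
Factor: (u - 2)(u - 8) = 0, so u = 2 or u = 8.
m² = 2 gives m = ±√(2) ≈ ±1.4142.
m² = 8 gives m = ±2·√(2) ≈ ±2.8284.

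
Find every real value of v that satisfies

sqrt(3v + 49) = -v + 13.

Square both sides: 3v + 49 = (-v + 13)^2.
Expand and rearrange: v^2 - 29v + 120 = 0.
Solving gives v = 24 or v = 5.
Check each candidate in the original equation:
  v = 24: sqrt(121) = 11, while -v + 13 = -11 — extraneous.
  v = 5: sqrt(64) = 8, while -v + 13 = 8 — valid.

v = 5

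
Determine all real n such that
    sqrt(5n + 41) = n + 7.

n = -1

Square both sides: 5n + 41 = (n + 7)^2.
Expand and rearrange: n^2 + 9n + 8 = 0.
Solving gives n = -1 or n = -8.
Check each candidate in the original equation:
  n = -1: sqrt(36) = 6, while n + 7 = 6 — valid.
  n = -8: sqrt(1) = 1, while n + 7 = -1 — extraneous.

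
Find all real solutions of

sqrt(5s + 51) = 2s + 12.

s = -3

Square both sides: 5s + 51 = (2s + 12)^2.
Expand and rearrange: 4s^2 + 43s + 93 = 0.
Solving gives s = -3 or s = -7.75.
Check each candidate in the original equation:
  s = -3: sqrt(36) = 6, while 2s + 12 = 6 — valid.
  s = -7.75: sqrt(12.25) = 3.5, while 2s + 12 = -3.5 — extraneous.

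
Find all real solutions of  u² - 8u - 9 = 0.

Factor: (u + 1)(u - 9) = 0.
So u = -1 or u = 9.

u = -1 or u = 9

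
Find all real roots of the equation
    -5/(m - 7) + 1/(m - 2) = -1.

Multiply both sides by (m - 7)(m - 2):
-5(m - 2) + (m - 7) = -(m - 7)(m - 2).
Expand and collect terms: -m² + 13m - 17 = 0.
By the quadratic formula, m = (-13 ± √101) / -2, so m ≈ 1.4751 or m ≈ 11.5249.
Neither value makes a denominator zero (m ≠ 7, m ≠ 2), so both are valid.

m = 1.4751 or m = 11.5249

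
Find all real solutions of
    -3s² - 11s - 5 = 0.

Discriminant: (-11)² − 4·(-3)·(-5) = 61.
Quadratic formula: s = (11 ± √61) / (-6).
So s = -11/6 - √(61)/6 ≈ -3.135 or s = -11/6 + √(61)/6 ≈ -0.5316.

s = -3.135 or s = -0.5316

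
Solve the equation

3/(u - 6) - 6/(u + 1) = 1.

u = -5.7823 or u = 7.7823

Multiply both sides by (u - 6)(u + 1):
3(u + 1) - 6(u - 6) = (u - 6)(u + 1).
Expand and collect terms: u² - 2u - 45 = 0.
By the quadratic formula, u = (2 ± √184) / 2, so u ≈ 7.7823 or u ≈ -5.7823.
Neither value makes a denominator zero (u ≠ 6, u ≠ -1), so both are valid.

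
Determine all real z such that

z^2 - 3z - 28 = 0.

z = -4 or z = 7

Factor: (z - 7)(z + 4) = 0.
So z = 7 or z = -4.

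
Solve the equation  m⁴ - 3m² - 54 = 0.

m = -3 or m = 3

Let u = m². The equation becomes u² - 3u - 54 = 0.
Factor: (u + 6)(u - 9) = 0, so u = -6 or u = 9.
m² = -6 < 0 has no real solution.
m² = 9 gives m = ±3.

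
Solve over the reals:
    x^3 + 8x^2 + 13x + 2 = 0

x = -5.8284 or x = -2 or x = -0.1716

Possible rational roots are divisors of 2. Testing x = -2 gives 0, so (x + 2) is a factor.
Divide: x^3 + 8x^2 + 13x + 2 = (x + 2)(x^2 + 6x + 1).
Apply the quadratic formula to x^2 + 6x + 1 = 0: x = (-6 +/- sqrt(32))/2, i.e. x ~= -0.1716 or x ~= -5.8284.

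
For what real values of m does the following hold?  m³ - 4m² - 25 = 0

Possible rational roots are divisors of -25. Testing m = 5 gives 0, so (m - 5) is a factor.
Divide: m³ - 4m² - 25 = (m - 5)(m² + m + 5).
The quadratic m² + m + 5 has discriminant -19 < 0, so no further real roots.

m = 5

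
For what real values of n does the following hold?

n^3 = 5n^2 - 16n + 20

n = 2

Rearrange: n^3 - 5n^2 + 16n - 20 = 0.
Possible rational roots are divisors of -20. Testing n = 2 gives 0, so (n - 2) is a factor.
Divide: n^3 - 5n^2 + 16n - 20 = (n - 2)(n^2 - 3n + 10).
The quadratic n^2 - 3n + 10 has discriminant -31 < 0, so no further real roots.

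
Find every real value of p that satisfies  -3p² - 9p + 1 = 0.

p = -3.1073 or p = 0.1073

Discriminant: (-9)² − 4·(-3)·1 = 93.
Quadratic formula: p = (9 ± √93) / (-6).
So p = -√(93)/6 - 3/2 ≈ -3.1073 or p = -3/2 + √(93)/6 ≈ 0.1073.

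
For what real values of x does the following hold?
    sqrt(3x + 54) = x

x = 9

Square both sides: 3x + 54 = (x)^2.
Expand and rearrange: x^2 - 3x - 54 = 0.
Solving gives x = 9 or x = -6.
Check each candidate in the original equation:
  x = 9: sqrt(81) = 9, while x = 9 — valid.
  x = -6: sqrt(36) = 6, while x = -6 — extraneous.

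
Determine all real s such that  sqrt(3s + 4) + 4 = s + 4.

Isolate the radical: sqrt(3s + 4) = s.
Square both sides: 3s + 4 = (s)^2.
Expand and rearrange: s^2 - 3s - 4 = 0.
Solving gives s = 4 or s = -1.
Check each candidate in the original equation:
  s = 4: sqrt(16) = 4, while s = 4 — valid.
  s = -1: sqrt(1) = 1, while s = -1 — extraneous.

s = 4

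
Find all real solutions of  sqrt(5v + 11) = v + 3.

Square both sides: 5v + 11 = (v + 3)^2.
Expand and rearrange: v^2 + v - 2 = 0.
Solving gives v = 1 or v = -2.
Check each candidate in the original equation:
  v = 1: sqrt(16) = 4, while v + 3 = 4 — valid.
  v = -2: sqrt(1) = 1, while v + 3 = 1 — valid.

v = -2 or v = 1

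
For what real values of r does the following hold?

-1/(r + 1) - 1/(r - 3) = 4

r = -1.2656 or r = 2.7656

Multiply both sides by (r + 1)(r - 3):
-(r - 3) - (r + 1) = 4(r + 1)(r - 3).
Expand and collect terms: 4r² - 6r - 14 = 0.
By the quadratic formula, r = (6 ± √260) / 8, so r ≈ 2.7656 or r ≈ -1.2656.
Neither value makes a denominator zero (r ≠ -1, r ≠ 3), so both are valid.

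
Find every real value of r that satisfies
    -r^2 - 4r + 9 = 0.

r = -5.6056 or r = 1.6056

Discriminant: (-4)^2 - 4*(-1)*9 = 52.
Quadratic formula: r = (4 +/- sqrt(52)) / (-2).
So r = -sqrt(13) - 2 ~= -5.6056 or r = -2 + sqrt(13) ~= 1.6056.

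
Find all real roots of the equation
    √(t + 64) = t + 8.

Square both sides: t + 64 = (t + 8)².
Expand and rearrange: t² + 15t = 0.
Solving gives t = 0 or t = -15.
Check each candidate in the original equation:
  t = 0: √(64) = 8, while t + 8 = 8 — valid.
  t = -15: √(49) = 7, while t + 8 = -7 — extraneous.

t = 0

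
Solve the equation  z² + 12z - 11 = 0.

z = -12.8557 or z = 0.8557

Discriminant: (12)² − 4·1·(-11) = 188.
Quadratic formula: z = (-12 ± √188) / 2.
So z = -6 + √(47) ≈ 0.8557 or z = -√(47) - 6 ≈ -12.8557.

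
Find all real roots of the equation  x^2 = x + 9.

Rearrange to standard form: x^2 - x - 9 = 0.
Discriminant: (-1)^2 - 4*1*(-9) = 37.
Quadratic formula: x = (1 +/- sqrt(37)) / 2.
So x = 1/2 + sqrt(37)/2 ~= 3.5414 or x = 1/2 - sqrt(37)/2 ~= -2.5414.

x = -2.5414 or x = 3.5414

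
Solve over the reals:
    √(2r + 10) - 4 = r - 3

Isolate the radical: √(2r + 10) = r + 1.
Square both sides: 2r + 10 = (r + 1)².
Expand and rearrange: r² - 9 = 0.
Solving gives r = 3 or r = -3.
Check each candidate in the original equation:
  r = 3: √(16) = 4, while r + 1 = 4 — valid.
  r = -3: √(4) = 2, while r + 1 = -2 — extraneous.

r = 3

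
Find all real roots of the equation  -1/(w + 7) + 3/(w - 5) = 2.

Multiply both sides by (w + 7)(w - 5):
-(w - 5) + 3(w + 7) = 2(w + 7)(w - 5).
Expand and collect terms: 2w² + 2w - 96 = 0.
By the quadratic formula, w = (-2 ± √772) / 4, so w ≈ 6.4462 or w ≈ -7.4462.
Neither value makes a denominator zero (w ≠ -7, w ≠ 5), so both are valid.

w = -7.4462 or w = 6.4462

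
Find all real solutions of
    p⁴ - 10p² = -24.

p = -2.4495 or p = -2 or p = 2 or p = 2.4495

Let u = p². The equation becomes u² - 10u + 24 = 0.
Factor: (u - 6)(u - 4) = 0, so u = 6 or u = 4.
p² = 6 gives p = ±√(6) ≈ ±2.4495.
p² = 4 gives p = ±2.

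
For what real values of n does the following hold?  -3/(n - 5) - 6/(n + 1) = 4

n = -2.6627 or n = 4.4127

Multiply both sides by (n - 5)(n + 1):
-3(n + 1) - 6(n - 5) = 4(n - 5)(n + 1).
Expand and collect terms: 4n² - 7n - 47 = 0.
By the quadratic formula, n = (7 ± √801) / 8, so n ≈ 4.4127 or n ≈ -2.6627.
Neither value makes a denominator zero (n ≠ 5, n ≠ -1), so both are valid.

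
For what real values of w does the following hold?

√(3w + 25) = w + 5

w = 0

Square both sides: 3w + 25 = (w + 5)².
Expand and rearrange: w² + 7w = 0.
Solving gives w = 0 or w = -7.
Check each candidate in the original equation:
  w = 0: √(25) = 5, while w + 5 = 5 — valid.
  w = -7: √(4) = 2, while w + 5 = -2 — extraneous.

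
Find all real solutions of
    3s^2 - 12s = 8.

Rearrange to standard form: 3s^2 - 12s - 8 = 0.
Discriminant: (-12)^2 - 4*3*(-8) = 240.
Quadratic formula: s = (12 +/- sqrt(240)) / 6.
So s = 2 + 2*sqrt(15)/3 ~= 4.582 or s = 2 - 2*sqrt(15)/3 ~= -0.582.

s = -0.582 or s = 4.582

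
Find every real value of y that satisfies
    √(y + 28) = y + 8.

Square both sides: y + 28 = (y + 8)².
Expand and rearrange: y² + 15y + 36 = 0.
Solving gives y = -3 or y = -12.
Check each candidate in the original equation:
  y = -3: √(25) = 5, while y + 8 = 5 — valid.
  y = -12: √(16) = 4, while y + 8 = -4 — extraneous.

y = -3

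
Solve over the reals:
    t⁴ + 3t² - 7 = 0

t = -1.2415 or t = 1.2415

Let u = t². The equation becomes u² + 3u - 7 = 0.
By the quadratic formula, u = -3/2 + √(37)/2 or u = -√(37)/2 - 3/2.
t² = -3/2 + √(37)/2 gives t = ±√(-3/2 + √(37)/2) ≈ ±1.2415.
t² = -√(37)/2 - 3/2 < 0 has no real solution.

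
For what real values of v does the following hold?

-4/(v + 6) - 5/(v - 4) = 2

v = -8.5 or v = 2

Multiply both sides by (v + 6)(v - 4):
-4(v - 4) - 5(v + 6) = 2(v + 6)(v - 4).
Expand and collect terms: 2v² + 13v - 34 = 0.
Factor or apply the quadratic formula: v = 2 or v = -8.5.
Neither value makes a denominator zero (v ≠ -6, v ≠ 4), so both are valid.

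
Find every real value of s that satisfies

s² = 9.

Bring every term to one side: s² - 9 = 0.
Factor: (s + 3)(s - 3) = 0.
So s = -3 or s = 3.

s = -3 or s = 3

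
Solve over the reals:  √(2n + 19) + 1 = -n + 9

n = 3

Isolate the radical: √(2n + 19) = -n + 8.
Square both sides: 2n + 19 = (-n + 8)².
Expand and rearrange: n² - 18n + 45 = 0.
Solving gives n = 15 or n = 3.
Check each candidate in the original equation:
  n = 15: √(49) = 7, while -n + 8 = -7 — extraneous.
  n = 3: √(25) = 5, while -n + 8 = 5 — valid.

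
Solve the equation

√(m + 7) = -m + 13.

Square both sides: m + 7 = (-m + 13)².
Expand and rearrange: m² - 27m + 162 = 0.
Solving gives m = 18 or m = 9.
Check each candidate in the original equation:
  m = 18: √(25) = 5, while -m + 13 = -5 — extraneous.
  m = 9: √(16) = 4, while -m + 13 = 4 — valid.

m = 9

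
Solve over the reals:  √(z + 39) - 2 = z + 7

z = -3

Isolate the radical: √(z + 39) = z + 9.
Square both sides: z + 39 = (z + 9)².
Expand and rearrange: z² + 17z + 42 = 0.
Solving gives z = -3 or z = -14.
Check each candidate in the original equation:
  z = -3: √(36) = 6, while z + 9 = 6 — valid.
  z = -14: √(25) = 5, while z + 9 = -5 — extraneous.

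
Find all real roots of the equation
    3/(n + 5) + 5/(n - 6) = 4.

n = -4.331 or n = 7.331

Multiply both sides by (n + 5)(n - 6):
3(n - 6) + 5(n + 5) = 4(n + 5)(n - 6).
Expand and collect terms: 4n^2 - 12n - 127 = 0.
By the quadratic formula, n = (12 +/- sqrt(2176)) / 8, so n ~= 7.331 or n ~= -4.331.
Neither value makes a denominator zero (n != -5, n != 6), so both are valid.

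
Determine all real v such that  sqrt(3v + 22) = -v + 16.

v = 9

Square both sides: 3v + 22 = (-v + 16)^2.
Expand and rearrange: v^2 - 35v + 234 = 0.
Solving gives v = 26 or v = 9.
Check each candidate in the original equation:
  v = 26: sqrt(100) = 10, while -v + 16 = -10 — extraneous.
  v = 9: sqrt(49) = 7, while -v + 16 = 7 — valid.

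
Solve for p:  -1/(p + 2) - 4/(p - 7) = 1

Multiply both sides by (p + 2)(p - 7):
-(p - 7) - 4(p + 2) = (p + 2)(p - 7).
Expand and collect terms: p^2 - 13 = 0.
By the quadratic formula, p = (0 +/- sqrt(52)) / 2, so p ~= 3.6056 or p ~= -3.6056.
Neither value makes a denominator zero (p != -2, p != 7), so both are valid.

p = -3.6056 or p = 3.6056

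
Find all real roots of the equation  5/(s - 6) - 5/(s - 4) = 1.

s = 1.6834 or s = 8.3166

Multiply both sides by (s - 6)(s - 4):
5(s - 4) - 5(s - 6) = (s - 6)(s - 4).
Expand and collect terms: s^2 - 10s + 14 = 0.
By the quadratic formula, s = (10 +/- sqrt(44)) / 2, so s ~= 8.3166 or s ~= 1.6834.
Neither value makes a denominator zero (s != 6, s != 4), so both are valid.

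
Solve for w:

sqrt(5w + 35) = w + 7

w = -7 or w = -2

Square both sides: 5w + 35 = (w + 7)^2.
Expand and rearrange: w^2 + 9w + 14 = 0.
Solving gives w = -2 or w = -7.
Check each candidate in the original equation:
  w = -2: sqrt(25) = 5, while w + 7 = 5 — valid.
  w = -7: sqrt(0) = 0, while w + 7 = 0 — valid.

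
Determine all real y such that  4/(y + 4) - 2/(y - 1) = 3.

Multiply both sides by (y + 4)(y - 1):
4(y - 1) - 2(y + 4) = 3(y + 4)(y - 1).
Expand and collect terms: 3y^2 + 7y = 0.
Factor or apply the quadratic formula: y = 0 or y = -2.3333.
Neither value makes a denominator zero (y != -4, y != 1), so both are valid.

y = -2.3333 or y = 0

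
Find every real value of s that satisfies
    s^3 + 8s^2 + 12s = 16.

s = -4.8284 or s = -4 or s = 0.8284

Rearrange: s^3 + 8s^2 + 12s - 16 = 0.
Possible rational roots are divisors of -16. Testing s = -4 gives 0, so (s + 4) is a factor.
Divide: s^3 + 8s^2 + 12s - 16 = (s + 4)(s^2 + 4s - 4).
Apply the quadratic formula to s^2 + 4s - 4 = 0: s = (-4 +/- sqrt(32))/2, i.e. s ~= 0.8284 or s ~= -4.8284.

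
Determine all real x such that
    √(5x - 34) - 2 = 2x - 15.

x = 7 or x = 7.25

Isolate the radical: √(5x - 34) = 2x - 13.
Square both sides: 5x - 34 = (2x - 13)².
Expand and rearrange: 4x² - 57x + 203 = 0.
Solving gives x = 7.25 or x = 7.
Check each candidate in the original equation:
  x = 7.25: √(2.25) = 1.5, while 2x - 13 = 1.5 — valid.
  x = 7: √(1) = 1, while 2x - 13 = 1 — valid.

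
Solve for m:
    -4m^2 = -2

Rearrange to standard form: -4m^2 + 2 = 0.
Discriminant: (0)^2 - 4*(-4)*2 = 32.
Quadratic formula: m = (0 +/- sqrt(32)) / (-8).
So m = -sqrt(2)/2 ~= -0.7071 or m = sqrt(2)/2 ~= 0.7071.

m = -0.7071 or m = 0.7071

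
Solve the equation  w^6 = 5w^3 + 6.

Let u = w^3. The equation becomes u^2 - 5u - 6 = 0.
Factor: (u + 1)(u - 6) = 0, so u = -1 or u = 6.
w^3 = -1 gives w = -1.
w^3 = 6 gives w = (6)^(1/3) ~= 1.8171.

w = -1 or w = 1.8171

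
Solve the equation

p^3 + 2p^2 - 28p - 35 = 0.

p = -5.7913 or p = -1.2087 or p = 5

Possible rational roots are divisors of -35. Testing p = 5 gives 0, so (p - 5) is a factor.
Divide: p^3 + 2p^2 - 28p - 35 = (p - 5)(p^2 + 7p + 7).
Apply the quadratic formula to p^2 + 7p + 7 = 0: p = (-7 +/- sqrt(21))/2, i.e. p ~= -1.2087 or p ~= -5.7913.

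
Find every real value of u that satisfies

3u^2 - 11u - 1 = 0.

u = -0.0888 or u = 3.7554

Discriminant: (-11)^2 - 4*3*(-1) = 133.
Quadratic formula: u = (11 +/- sqrt(133)) / 6.
So u = 11/6 + sqrt(133)/6 ~= 3.7554 or u = 11/6 - sqrt(133)/6 ~= -0.0888.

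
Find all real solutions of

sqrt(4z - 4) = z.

Square both sides: 4z - 4 = (z)^2.
Expand and rearrange: z^2 - 4z + 4 = 0.
This gives the repeated root z = 2.
Check in the original equation:
  z = 2: sqrt(4) = 2, while z = 2 — valid.

z = 2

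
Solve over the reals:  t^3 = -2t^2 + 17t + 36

t = -4 or t = -2.1623 or t = 4.1623

Rearrange: t^3 + 2t^2 - 17t - 36 = 0.
Possible rational roots are divisors of -36. Testing t = -4 gives 0, so (t + 4) is a factor.
Divide: t^3 + 2t^2 - 17t - 36 = (t + 4)(t^2 - 2t - 9).
Apply the quadratic formula to t^2 - 2t - 9 = 0: t = (2 +/- sqrt(40))/2, i.e. t ~= 4.1623 or t ~= -2.1623.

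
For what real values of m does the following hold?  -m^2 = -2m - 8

Bring every term to one side: -m^2 + 2m + 8 = 0.
Factor: -1(m - 4)(m + 2) = 0.
So m = 4 or m = -2.

m = -2 or m = 4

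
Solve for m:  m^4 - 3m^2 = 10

m = -2.2361 or m = 2.2361

Let u = m^2. The equation becomes u^2 - 3u - 10 = 0.
Factor: (u + 2)(u - 5) = 0, so u = -2 or u = 5.
m^2 = -2 < 0 has no real solution.
m^2 = 5 gives m = +/-sqrt(5) ~= +/-2.2361.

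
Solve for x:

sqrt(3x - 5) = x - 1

Square both sides: 3x - 5 = (x - 1)^2.
Expand and rearrange: x^2 - 5x + 6 = 0.
Solving gives x = 3 or x = 2.
Check each candidate in the original equation:
  x = 3: sqrt(4) = 2, while x - 1 = 2 — valid.
  x = 2: sqrt(1) = 1, while x - 1 = 1 — valid.

x = 2 or x = 3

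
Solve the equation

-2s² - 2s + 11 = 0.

s = -2.8979 or s = 1.8979

Discriminant: (-2)² − 4·(-2)·11 = 92.
Quadratic formula: s = (2 ± √92) / (-4).
So s = -√(23)/2 - 1/2 ≈ -2.8979 or s = -1/2 + √(23)/2 ≈ 1.8979.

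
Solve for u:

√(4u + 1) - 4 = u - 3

u = 0 or u = 2

Isolate the radical: √(4u + 1) = u + 1.
Square both sides: 4u + 1 = (u + 1)².
Expand and rearrange: u² - 2u = 0.
Solving gives u = 2 or u = 0.
Check each candidate in the original equation:
  u = 2: √(9) = 3, while u + 1 = 3 — valid.
  u = 0: √(1) = 1, while u + 1 = 1 — valid.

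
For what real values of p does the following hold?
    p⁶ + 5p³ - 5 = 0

Let u = p³. The equation becomes u² + 5u - 5 = 0.
By the quadratic formula, u = -5/2 + 3·√(5)/2 or u = -3·√(5)/2 - 5/2.
p³ = -5/2 + 3·√(5)/2 gives p = ∛(-5/2 + 3·√(5)/2) ≈ 0.9488.
p³ = -3·√(5)/2 - 5/2 gives p = -∛(5/2 + 3·√(5)/2) ≈ -1.8023.

p = -1.8023 or p = 0.9488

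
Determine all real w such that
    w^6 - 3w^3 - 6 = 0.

Let u = w^3. The equation becomes u^2 - 3u - 6 = 0.
By the quadratic formula, u = 3/2 + sqrt(33)/2 or u = 3/2 - sqrt(33)/2.
w^3 = 3/2 + sqrt(33)/2 gives w = (3/2 + sqrt(33)/2)^(1/3) ~= 1.6352.
w^3 = 3/2 - sqrt(33)/2 gives w = -(-3/2 + sqrt(33)/2)^(1/3) ~= -1.1113.

w = -1.1113 or w = 1.6352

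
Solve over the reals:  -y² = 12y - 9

y = -12.7082 or y = 0.7082

Rearrange to standard form: -y² - 12y + 9 = 0.
Discriminant: (-12)² − 4·(-1)·9 = 180.
Quadratic formula: y = (12 ± √180) / (-2).
So y = -3·√(5) - 6 ≈ -12.7082 or y = -6 + 3·√(5) ≈ 0.7082.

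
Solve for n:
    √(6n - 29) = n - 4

n = 5 or n = 9

Square both sides: 6n - 29 = (n - 4)².
Expand and rearrange: n² - 14n + 45 = 0.
Solving gives n = 9 or n = 5.
Check each candidate in the original equation:
  n = 9: √(25) = 5, while n - 4 = 5 — valid.
  n = 5: √(1) = 1, while n - 4 = 1 — valid.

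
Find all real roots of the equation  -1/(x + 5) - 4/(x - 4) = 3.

x = -5.3885 or x = 2.7218

Multiply both sides by (x + 5)(x - 4):
-(x - 4) - 4(x + 5) = 3(x + 5)(x - 4).
Expand and collect terms: 3x² + 8x - 44 = 0.
By the quadratic formula, x = (-8 ± √592) / 6, so x ≈ 2.7218 or x ≈ -5.3885.
Neither value makes a denominator zero (x ≠ -5, x ≠ 4), so both are valid.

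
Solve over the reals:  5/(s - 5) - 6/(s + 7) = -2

Multiply both sides by (s - 5)(s + 7):
5(s + 7) - 6(s - 5) = -2(s - 5)(s + 7).
Expand and collect terms: -2s² - 3s + 5 = 0.
Factor or apply the quadratic formula: s = -2.5 or s = 1.
Neither value makes a denominator zero (s ≠ 5, s ≠ -7), so both are valid.

s = -2.5 or s = 1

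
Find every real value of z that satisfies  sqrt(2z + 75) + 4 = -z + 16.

z = 3

Isolate the radical: sqrt(2z + 75) = -z + 12.
Square both sides: 2z + 75 = (-z + 12)^2.
Expand and rearrange: z^2 - 26z + 69 = 0.
Solving gives z = 23 or z = 3.
Check each candidate in the original equation:
  z = 23: sqrt(121) = 11, while -z + 12 = -11 — extraneous.
  z = 3: sqrt(81) = 9, while -z + 12 = 9 — valid.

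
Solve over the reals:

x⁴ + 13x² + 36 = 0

Let u = x². The equation becomes u² + 13u + 36 = 0.
Factor: (u + 4)(u + 9) = 0, so u = -4 or u = -9.
x² = -4 < 0 has no real solution.
x² = -9 < 0 has no real solution.

No real solutions.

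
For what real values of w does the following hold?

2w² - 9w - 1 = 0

w = -0.1085 or w = 4.6085

Discriminant: (-9)² − 4·2·(-1) = 89.
Quadratic formula: w = (9 ± √89) / 4.
So w = 9/4 + √(89)/4 ≈ 4.6085 or w = 9/4 - √(89)/4 ≈ -0.1085.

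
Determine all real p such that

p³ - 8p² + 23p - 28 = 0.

Possible rational roots are divisors of -28. Testing p = 4 gives 0, so (p - 4) is a factor.
Divide: p³ - 8p² + 23p - 28 = (p - 4)(p² - 4p + 7).
The quadratic p² - 4p + 7 has discriminant -12 < 0, so no further real roots.

p = 4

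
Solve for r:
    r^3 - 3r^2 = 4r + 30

Rearrange: r^3 - 3r^2 - 4r - 30 = 0.
Possible rational roots are divisors of -30. Testing r = 5 gives 0, so (r - 5) is a factor.
Divide: r^3 - 3r^2 - 4r - 30 = (r - 5)(r^2 + 2r + 6).
The quadratic r^2 + 2r + 6 has discriminant -20 < 0, so no further real roots.

r = 5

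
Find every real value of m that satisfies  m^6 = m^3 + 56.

m = -1.9129 or m = 2

Let u = m^3. The equation becomes u^2 - u - 56 = 0.
Factor: (u - 8)(u + 7) = 0, so u = 8 or u = -7.
m^3 = 8 gives m = 2.
m^3 = -7 gives m = -(7)^(1/3) ~= -1.9129.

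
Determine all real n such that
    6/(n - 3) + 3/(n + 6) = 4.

n = -5.3641 or n = 4.6141

Multiply both sides by (n - 3)(n + 6):
6(n + 6) + 3(n - 3) = 4(n - 3)(n + 6).
Expand and collect terms: 4n^2 + 3n - 99 = 0.
By the quadratic formula, n = (-3 +/- sqrt(1593)) / 8, so n ~= 4.6141 or n ~= -5.3641.
Neither value makes a denominator zero (n != 3, n != -6), so both are valid.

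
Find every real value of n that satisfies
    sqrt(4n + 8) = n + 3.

n = -1

Square both sides: 4n + 8 = (n + 3)^2.
Expand and rearrange: n^2 + 2n + 1 = 0.
This gives the repeated root n = -1.
Check in the original equation:
  n = -1: sqrt(4) = 2, while n + 3 = 2 — valid.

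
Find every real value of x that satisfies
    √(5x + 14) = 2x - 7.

Square both sides: 5x + 14 = (2x - 7)².
Expand and rearrange: 4x² - 33x + 35 = 0.
Solving gives x = 7 or x = 1.25.
Check each candidate in the original equation:
  x = 7: √(49) = 7, while 2x - 7 = 7 — valid.
  x = 1.25: √(20.25) = 4.5, while 2x - 7 = -4.5 — extraneous.

x = 7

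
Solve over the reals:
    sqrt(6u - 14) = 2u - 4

Square both sides: 6u - 14 = (2u - 4)^2.
Expand and rearrange: 4u^2 - 22u + 30 = 0.
Solving gives u = 3 or u = 2.5.
Check each candidate in the original equation:
  u = 3: sqrt(4) = 2, while 2u - 4 = 2 — valid.
  u = 2.5: sqrt(1) = 1, while 2u - 4 = 1 — valid.

u = 2.5 or u = 3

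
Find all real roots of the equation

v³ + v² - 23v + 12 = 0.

Possible rational roots are divisors of 12. Testing v = 4 gives 0, so (v - 4) is a factor.
Divide: v³ + v² - 23v + 12 = (v - 4)(v² + 5v - 3).
Apply the quadratic formula to v² + 5v - 3 = 0: v = (-5 ± √37)/2, i.e. v ≈ 0.5414 or v ≈ -5.5414.

v = -5.5414 or v = 0.5414 or v = 4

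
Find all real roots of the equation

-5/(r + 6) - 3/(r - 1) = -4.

Multiply both sides by (r + 6)(r - 1):
-5(r - 1) - 3(r + 6) = -4(r + 6)(r - 1).
Expand and collect terms: -4r² - 12r + 37 = 0.
By the quadratic formula, r = (12 ± √736) / -8, so r ≈ -4.8912 or r ≈ 1.8912.
Neither value makes a denominator zero (r ≠ -6, r ≠ 1), so both are valid.

r = -4.8912 or r = 1.8912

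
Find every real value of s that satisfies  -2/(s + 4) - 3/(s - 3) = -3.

Multiply both sides by (s + 4)(s - 3):
-2(s - 3) - 3(s + 4) = -3(s + 4)(s - 3).
Expand and collect terms: -3s² + 2s + 42 = 0.
By the quadratic formula, s = (-2 ± √508) / -6, so s ≈ -3.4231 or s ≈ 4.0898.
Neither value makes a denominator zero (s ≠ -4, s ≠ 3), so both are valid.

s = -3.4231 or s = 4.0898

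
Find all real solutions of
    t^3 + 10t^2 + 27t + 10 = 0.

Possible rational roots are divisors of 10. Testing t = -5 gives 0, so (t + 5) is a factor.
Divide: t^3 + 10t^2 + 27t + 10 = (t + 5)(t^2 + 5t + 2).
Apply the quadratic formula to t^2 + 5t + 2 = 0: t = (-5 +/- sqrt(17))/2, i.e. t ~= -0.4384 or t ~= -4.5616.

t = -5 or t = -4.5616 or t = -0.4384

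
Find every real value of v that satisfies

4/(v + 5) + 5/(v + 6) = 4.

Multiply both sides by (v + 5)(v + 6):
4(v + 6) + 5(v + 5) = 4(v + 5)(v + 6).
Expand and collect terms: 4v² + 35v + 71 = 0.
By the quadratic formula, v = (-35 ± √89) / 8, so v ≈ -3.1958 or v ≈ -5.5542.
Neither value makes a denominator zero (v ≠ -5, v ≠ -6), so both are valid.

v = -5.5542 or v = -3.1958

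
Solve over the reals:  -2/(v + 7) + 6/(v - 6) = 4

Multiply both sides by (v + 7)(v - 6):
-2(v - 6) + 6(v + 7) = 4(v + 7)(v - 6).
Expand and collect terms: 4v² - 222 = 0.
By the quadratic formula, v = (0 ± √3552) / 8, so v ≈ 7.4498 or v ≈ -7.4498.
Neither value makes a denominator zero (v ≠ -7, v ≠ 6), so both are valid.

v = -7.4498 or v = 7.4498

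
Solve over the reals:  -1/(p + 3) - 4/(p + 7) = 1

p = -11.5311 or p = -3.4689

Multiply both sides by (p + 3)(p + 7):
-(p + 7) - 4(p + 3) = (p + 3)(p + 7).
Expand and collect terms: p^2 + 15p + 40 = 0.
By the quadratic formula, p = (-15 +/- sqrt(65)) / 2, so p ~= -3.4689 or p ~= -11.5311.
Neither value makes a denominator zero (p != -3, p != -7), so both are valid.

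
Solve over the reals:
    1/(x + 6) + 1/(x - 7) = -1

Multiply both sides by (x + 6)(x - 7):
(x - 7) + (x + 6) = -(x + 6)(x - 7).
Expand and collect terms: -x² - x + 43 = 0.
By the quadratic formula, x = (1 ± √173) / -2, so x ≈ -7.0765 or x ≈ 6.0765.
Neither value makes a denominator zero (x ≠ -6, x ≠ 7), so both are valid.

x = -7.0765 or x = 6.0765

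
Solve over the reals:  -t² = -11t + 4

Rearrange to standard form: -t² + 11t - 4 = 0.
Discriminant: (11)² − 4·(-1)·(-4) = 105.
Quadratic formula: t = (-11 ± √105) / (-2).
So t = 11/2 - √(105)/2 ≈ 0.3765 or t = √(105)/2 + 11/2 ≈ 10.6235.

t = 0.3765 or t = 10.6235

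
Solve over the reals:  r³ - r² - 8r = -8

r = -2.8284 or r = 1 or r = 2.8284

Rearrange: r³ - r² - 8r + 8 = 0.
Possible rational roots are divisors of 8. Testing r = 1 gives 0, so (r - 1) is a factor.
Divide: r³ - r² - 8r + 8 = (r - 1)(r² - 8).
Apply the quadratic formula to r² - 8 = 0: r = (0 ± √32)/2, i.e. r ≈ 2.8284 or r ≈ -2.8284.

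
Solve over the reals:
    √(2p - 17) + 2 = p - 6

Isolate the radical: √(2p - 17) = p - 8.
Square both sides: 2p - 17 = (p - 8)².
Expand and rearrange: p² - 18p + 81 = 0.
This gives the repeated root p = 9.
Check in the original equation:
  p = 9: √(1) = 1, while p - 8 = 1 — valid.

p = 9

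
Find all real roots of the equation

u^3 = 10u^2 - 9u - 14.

u = -0.7958 or u = 2 or u = 8.7958

Rearrange: u^3 - 10u^2 + 9u + 14 = 0.
Possible rational roots are divisors of 14. Testing u = 2 gives 0, so (u - 2) is a factor.
Divide: u^3 - 10u^2 + 9u + 14 = (u - 2)(u^2 - 8u - 7).
Apply the quadratic formula to u^2 - 8u - 7 = 0: u = (8 +/- sqrt(92))/2, i.e. u ~= 8.7958 or u ~= -0.7958.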